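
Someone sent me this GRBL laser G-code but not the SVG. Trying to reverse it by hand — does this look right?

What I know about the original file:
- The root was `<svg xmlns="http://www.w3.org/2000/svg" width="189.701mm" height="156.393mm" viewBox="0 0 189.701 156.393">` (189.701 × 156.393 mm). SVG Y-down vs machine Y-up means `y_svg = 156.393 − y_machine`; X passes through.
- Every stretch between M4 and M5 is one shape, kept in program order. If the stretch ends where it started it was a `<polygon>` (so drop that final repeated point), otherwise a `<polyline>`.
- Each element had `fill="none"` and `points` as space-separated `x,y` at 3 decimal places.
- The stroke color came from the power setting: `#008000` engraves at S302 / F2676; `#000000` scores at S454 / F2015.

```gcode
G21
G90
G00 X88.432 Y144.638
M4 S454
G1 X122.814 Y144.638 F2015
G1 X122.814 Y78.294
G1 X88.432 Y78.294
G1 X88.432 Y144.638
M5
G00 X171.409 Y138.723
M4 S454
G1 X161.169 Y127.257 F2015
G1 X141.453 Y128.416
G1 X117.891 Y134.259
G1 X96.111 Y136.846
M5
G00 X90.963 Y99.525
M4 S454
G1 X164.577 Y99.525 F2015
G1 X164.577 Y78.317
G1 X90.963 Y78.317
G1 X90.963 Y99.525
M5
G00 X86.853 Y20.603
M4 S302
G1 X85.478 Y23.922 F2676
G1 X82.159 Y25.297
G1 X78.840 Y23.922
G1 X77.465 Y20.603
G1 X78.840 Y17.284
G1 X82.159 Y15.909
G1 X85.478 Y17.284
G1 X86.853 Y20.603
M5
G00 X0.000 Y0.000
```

<svg xmlns="http://www.w3.org/2000/svg" width="189.701mm" height="156.393mm" viewBox="0 0 189.701 156.393">
  <polygon points="88.432,11.755 122.814,11.755 122.814,78.099 88.432,78.099" fill="none" stroke="#000000"/>
  <polyline points="171.409,17.670 161.169,29.136 141.453,27.977 117.891,22.134 96.111,19.547" fill="none" stroke="#000000"/>
  <polygon points="90.963,56.868 164.577,56.868 164.577,78.076 90.963,78.076" fill="none" stroke="#000000"/>
  <polygon points="86.853,135.790 85.478,132.471 82.159,131.096 78.840,132.471 77.465,135.790 78.840,139.109 82.159,140.484 85.478,139.109" fill="none" stroke="#008000"/>
</svg>

Each laser-on run becomes one SVG element. Flip Y back into SVG space with y_svg = 156.393 − y_machine.

Run 1: S454 ⇒ score layer `#000000`. The run returns to its start, so emit a `<polygon>` with points (Y-flipped): 88.432,11.755 122.814,11.755 122.814,78.099 88.432,78.099.

Run 2: S454 ⇒ score layer `#000000`. The run is open, so emit a `<polyline>` with points (Y-flipped): 171.409,17.670 161.169,29.136 141.453,27.977 117.891,22.134 96.111,19.547.

Run 3: the run's S454 means `#000000` (score). The run returns to its start, so emit a `<polygon>` with points (Y-flipped): 90.963,56.868 164.577,56.868 164.577,78.076 90.963,78.076.

Run 4: S302 ⇒ engrave layer `#008000`. The run returns to its start, so emit a `<polygon>` with points (Y-flipped): 86.853,135.790 85.478,132.471 82.159,131.096 78.840,132.471 77.465,135.790 78.840,139.109 82.159,140.484 85.478,139.109.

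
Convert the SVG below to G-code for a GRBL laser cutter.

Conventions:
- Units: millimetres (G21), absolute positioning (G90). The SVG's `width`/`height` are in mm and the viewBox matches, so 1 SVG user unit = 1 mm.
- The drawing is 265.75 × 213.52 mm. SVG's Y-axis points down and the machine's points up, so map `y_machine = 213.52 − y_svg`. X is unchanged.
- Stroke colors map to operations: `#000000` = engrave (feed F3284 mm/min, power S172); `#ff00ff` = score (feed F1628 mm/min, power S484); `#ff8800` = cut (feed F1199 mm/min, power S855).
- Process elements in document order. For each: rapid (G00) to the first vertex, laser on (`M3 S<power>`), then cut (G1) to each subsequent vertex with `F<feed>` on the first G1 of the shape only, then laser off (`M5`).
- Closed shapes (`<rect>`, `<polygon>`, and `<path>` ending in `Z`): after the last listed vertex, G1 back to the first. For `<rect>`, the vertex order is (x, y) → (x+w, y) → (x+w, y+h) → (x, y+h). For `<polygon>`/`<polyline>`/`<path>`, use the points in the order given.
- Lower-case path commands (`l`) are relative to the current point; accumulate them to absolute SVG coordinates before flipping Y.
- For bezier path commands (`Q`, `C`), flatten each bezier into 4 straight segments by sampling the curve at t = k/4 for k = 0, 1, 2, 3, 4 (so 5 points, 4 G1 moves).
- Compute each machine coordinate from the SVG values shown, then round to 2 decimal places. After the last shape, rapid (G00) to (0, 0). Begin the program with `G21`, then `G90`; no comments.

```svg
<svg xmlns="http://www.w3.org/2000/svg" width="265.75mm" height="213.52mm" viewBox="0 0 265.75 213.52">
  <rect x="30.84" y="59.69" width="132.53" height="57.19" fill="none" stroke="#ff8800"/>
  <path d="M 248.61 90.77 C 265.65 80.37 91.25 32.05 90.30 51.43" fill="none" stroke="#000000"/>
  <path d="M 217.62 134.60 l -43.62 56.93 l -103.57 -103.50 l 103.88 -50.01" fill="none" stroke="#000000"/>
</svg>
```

G21
G90
G00 X30.84 Y153.83
M3 S855
G1 X163.37 Y153.83 F1199
G1 X163.37 Y96.64
G1 X30.84 Y96.64
G1 X30.84 Y153.83
M5
G00 X248.61 Y122.75
M3 S172
G1 X231.20 Y136.01 F3284
G1 X176.20 Y153.59
G1 X117.83 Y165.58
G1 X90.30 Y162.09
M5
G00 X217.62 Y78.92
M3 S172
G1 X174.00 Y21.99 F3284
G1 X70.43 Y125.49
G1 X174.31 Y175.50
M5
G00 X0.00 Y0.00

Since the viewBox matches the mm dimensions, user units are millimetres directly. The only transform is the Y-flip y_m = 213.52 − y_svg.

Shape 1 is a rectangle drawn with `<rect>`. Its stroke #ff8800 means cut at S855, F1199. After flipping Y the toolpath is (30.84,153.83) → (163.37,153.83) → (163.37,96.64) → (30.84,96.64) → (30.84,153.83), returning to the start.

Shape 2 is a cubic bezier drawn with `<path>`. Its stroke #000000 means engrave at S172, F3284. After flipping Y the toolpath is (248.61,122.75) → (231.20,136.01) → (176.20,153.59) → (117.83,165.58) → (90.30,162.09).

Shape 3 is a open polyline drawn with `<path>`. Its stroke #000000 means engrave at S172, F3284. After flipping Y the toolpath is (217.62,78.92) → (174.00,21.99) → (70.43,125.49) → (174.31,175.50).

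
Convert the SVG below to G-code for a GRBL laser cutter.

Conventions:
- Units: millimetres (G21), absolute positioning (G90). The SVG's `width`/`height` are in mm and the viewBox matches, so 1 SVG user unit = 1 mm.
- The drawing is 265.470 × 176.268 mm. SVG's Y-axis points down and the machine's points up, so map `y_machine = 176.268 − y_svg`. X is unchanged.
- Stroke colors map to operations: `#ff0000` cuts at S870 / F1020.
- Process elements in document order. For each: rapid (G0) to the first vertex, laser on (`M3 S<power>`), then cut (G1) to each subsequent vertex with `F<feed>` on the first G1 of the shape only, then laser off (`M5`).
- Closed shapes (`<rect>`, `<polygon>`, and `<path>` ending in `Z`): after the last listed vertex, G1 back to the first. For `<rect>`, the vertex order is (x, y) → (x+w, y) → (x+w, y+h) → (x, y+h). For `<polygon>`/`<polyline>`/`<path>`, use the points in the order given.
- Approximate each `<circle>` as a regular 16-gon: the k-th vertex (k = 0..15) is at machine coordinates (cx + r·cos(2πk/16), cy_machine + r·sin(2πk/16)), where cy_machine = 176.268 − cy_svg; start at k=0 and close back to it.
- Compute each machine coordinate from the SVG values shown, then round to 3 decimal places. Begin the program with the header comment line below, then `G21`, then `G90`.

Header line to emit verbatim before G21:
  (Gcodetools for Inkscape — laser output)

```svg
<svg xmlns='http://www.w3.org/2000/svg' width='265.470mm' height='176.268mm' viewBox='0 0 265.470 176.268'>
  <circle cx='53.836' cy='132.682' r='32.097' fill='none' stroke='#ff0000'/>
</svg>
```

Since the viewBox matches the mm dimensions, user units are millimetres directly. The only transform is the Y-flip y_m = 176.268 − y_svg.

Shape 1 is a circle drawn with `<circle>`. Its stroke #ff0000 means cut at S870, F1020. After flipping Y the toolpath is (85.933,43.586) → (83.490,55.869) → (76.532,66.282) → (66.119,73.240) → (53.836,75.683) → (41.553,73.240) → (31.140,66.282) → (24.182,55.869) → (21.739,43.586) → (24.182,31.303) → (31.140,20.890) → (41.553,13.932) → (53.836,11.489) → (66.119,13.932) → (76.532,20.890) → (83.490,31.303) → (85.933,43.586), returning to the start.

(Gcodetools for Inkscape — laser output)
G21
G90
G0 X85.933 Y43.586
M3 S870
G1 X83.490 Y55.869 F1020
G1 X76.532 Y66.282
G1 X66.119 Y73.240
G1 X53.836 Y75.683
G1 X41.553 Y73.240
G1 X31.140 Y66.282
G1 X24.182 Y55.869
G1 X21.739 Y43.586
G1 X24.182 Y31.303
G1 X31.140 Y20.890
G1 X41.553 Y13.932
G1 X53.836 Y11.489
G1 X66.119 Y13.932
G1 X76.532 Y20.890
G1 X83.490 Y31.303
G1 X85.933 Y43.586
M5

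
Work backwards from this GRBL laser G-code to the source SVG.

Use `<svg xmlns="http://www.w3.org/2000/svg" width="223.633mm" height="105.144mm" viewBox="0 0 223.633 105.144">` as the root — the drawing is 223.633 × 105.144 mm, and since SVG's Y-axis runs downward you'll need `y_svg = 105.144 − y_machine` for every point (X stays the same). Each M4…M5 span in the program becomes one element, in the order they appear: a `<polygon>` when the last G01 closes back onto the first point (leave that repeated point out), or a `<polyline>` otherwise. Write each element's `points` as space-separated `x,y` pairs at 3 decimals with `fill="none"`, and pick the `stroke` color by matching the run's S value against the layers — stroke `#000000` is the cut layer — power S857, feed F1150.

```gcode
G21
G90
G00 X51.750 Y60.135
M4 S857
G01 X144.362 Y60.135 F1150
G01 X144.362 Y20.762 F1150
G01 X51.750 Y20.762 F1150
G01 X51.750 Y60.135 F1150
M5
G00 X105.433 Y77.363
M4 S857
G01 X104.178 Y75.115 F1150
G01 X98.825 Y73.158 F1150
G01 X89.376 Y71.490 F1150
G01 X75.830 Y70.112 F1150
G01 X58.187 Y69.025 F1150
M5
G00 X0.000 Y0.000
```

<svg xmlns="http://www.w3.org/2000/svg" width="223.633mm" height="105.144mm" viewBox="0 0 223.633 105.144">
  <polygon points="51.750,45.009 144.362,45.009 144.362,84.382 51.750,84.382" fill="none" stroke="#000000"/>
  <polyline points="105.433,27.781 104.178,30.029 98.825,31.986 89.376,33.654 75.830,35.032 58.187,36.119" fill="none" stroke="#000000"/>
</svg>

Each laser-on run becomes one SVG element. Flip Y back into SVG space with y_svg = 105.144 − y_machine. Every run uses S857, so all elements get stroke `#000000` (cut).

Run 1: The run returns to its start, so emit a `<polygon>` with points (Y-flipped): 51.750,45.009 144.362,45.009 144.362,84.382 51.750,84.382.

Run 2: The run is open, so emit a `<polyline>` with points (Y-flipped): 105.433,27.781 104.178,30.029 98.825,31.986 89.376,33.654 75.830,35.032 58.187,36.119.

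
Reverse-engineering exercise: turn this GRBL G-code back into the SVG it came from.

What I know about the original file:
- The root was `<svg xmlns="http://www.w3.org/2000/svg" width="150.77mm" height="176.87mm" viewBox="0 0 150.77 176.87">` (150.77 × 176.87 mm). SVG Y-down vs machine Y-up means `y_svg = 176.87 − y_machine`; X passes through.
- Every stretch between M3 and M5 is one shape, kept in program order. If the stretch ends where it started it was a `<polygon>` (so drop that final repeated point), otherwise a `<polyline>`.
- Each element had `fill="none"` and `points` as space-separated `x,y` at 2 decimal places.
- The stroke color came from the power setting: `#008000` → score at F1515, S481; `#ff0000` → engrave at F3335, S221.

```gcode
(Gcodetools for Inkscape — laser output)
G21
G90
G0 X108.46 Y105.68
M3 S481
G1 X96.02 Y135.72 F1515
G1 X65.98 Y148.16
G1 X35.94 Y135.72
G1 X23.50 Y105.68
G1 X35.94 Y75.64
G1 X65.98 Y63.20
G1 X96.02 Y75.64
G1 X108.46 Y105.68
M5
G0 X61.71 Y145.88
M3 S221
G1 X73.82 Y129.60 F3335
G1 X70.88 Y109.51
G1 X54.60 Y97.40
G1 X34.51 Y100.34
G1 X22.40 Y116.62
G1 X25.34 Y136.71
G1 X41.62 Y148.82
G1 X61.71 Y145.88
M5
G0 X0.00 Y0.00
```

y_svg = 176.87 − y_m.

[1] S481→`#008000` (score); closed run; points: 108.46,71.19 96.02,41.15 65.98,28.71 35.94,41.15 23.50,71.19 35.94,101.23 65.98,113.67 96.02,101.23

[2] S221→`#ff0000` (engrave); closed run; points: 61.71,30.99 73.82,47.27 70.88,67.36 54.60,79.47 34.51,76.53 22.40,60.25 25.34,40.16 41.62,28.05

<svg xmlns="http://www.w3.org/2000/svg" width="150.77mm" height="176.87mm" viewBox="0 0 150.77 176.87">
  <polygon points="108.46,71.19 96.02,41.15 65.98,28.71 35.94,41.15 23.50,71.19 35.94,101.23 65.98,113.67 96.02,101.23" fill="none" stroke="#008000"/>
  <polygon points="61.71,30.99 73.82,47.27 70.88,67.36 54.60,79.47 34.51,76.53 22.40,60.25 25.34,40.16 41.62,28.05" fill="none" stroke="#ff0000"/>
</svg>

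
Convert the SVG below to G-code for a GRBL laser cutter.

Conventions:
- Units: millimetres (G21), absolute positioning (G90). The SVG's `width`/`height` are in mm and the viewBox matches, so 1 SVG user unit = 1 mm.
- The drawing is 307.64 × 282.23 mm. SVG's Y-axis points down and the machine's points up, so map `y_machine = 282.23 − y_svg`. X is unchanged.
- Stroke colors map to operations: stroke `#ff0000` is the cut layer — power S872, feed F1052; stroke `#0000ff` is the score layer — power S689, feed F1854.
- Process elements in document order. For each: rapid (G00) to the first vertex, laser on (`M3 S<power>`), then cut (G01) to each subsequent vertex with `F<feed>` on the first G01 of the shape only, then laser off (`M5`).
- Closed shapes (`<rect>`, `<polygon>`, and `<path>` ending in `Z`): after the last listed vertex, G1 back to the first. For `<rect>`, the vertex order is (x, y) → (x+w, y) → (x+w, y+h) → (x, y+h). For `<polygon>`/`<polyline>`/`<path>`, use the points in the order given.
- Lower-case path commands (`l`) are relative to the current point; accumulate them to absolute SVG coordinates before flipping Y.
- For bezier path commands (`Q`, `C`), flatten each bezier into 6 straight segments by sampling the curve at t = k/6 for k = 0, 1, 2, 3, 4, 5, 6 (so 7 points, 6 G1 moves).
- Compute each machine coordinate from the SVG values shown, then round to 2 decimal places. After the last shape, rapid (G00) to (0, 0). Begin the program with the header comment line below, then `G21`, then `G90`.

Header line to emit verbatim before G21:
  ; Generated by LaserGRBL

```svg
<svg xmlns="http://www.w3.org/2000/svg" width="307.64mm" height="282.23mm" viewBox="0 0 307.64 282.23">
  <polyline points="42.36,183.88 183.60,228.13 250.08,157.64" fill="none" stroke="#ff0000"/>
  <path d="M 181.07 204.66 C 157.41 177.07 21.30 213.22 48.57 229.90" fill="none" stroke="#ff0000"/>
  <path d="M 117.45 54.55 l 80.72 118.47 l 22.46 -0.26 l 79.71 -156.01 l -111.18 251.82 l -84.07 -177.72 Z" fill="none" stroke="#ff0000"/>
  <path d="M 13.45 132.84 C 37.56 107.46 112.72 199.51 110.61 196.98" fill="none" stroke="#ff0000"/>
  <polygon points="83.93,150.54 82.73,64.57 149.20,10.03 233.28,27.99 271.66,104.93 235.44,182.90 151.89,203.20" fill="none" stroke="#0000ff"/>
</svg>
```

; Generated by LaserGRBL
G21
G90
G00 X42.36 Y98.35
M3 S872
G01 X183.60 Y54.10 F1052
G01 X250.08 Y124.59
M5
G00 X181.07 Y77.57
M3 S872
G01 X161.15 Y86.44 F1052
G01 X130.14 Y87.00
G01 X95.72 Y81.55
G01 X65.54 Y72.42
G01 X47.27 Y61.91
G01 X48.57 Y52.33
M5
G00 X117.45 Y227.68
M3 S872
G01 X198.17 Y109.21 F1052
G01 X220.63 Y109.47
G01 X300.34 Y265.48
G01 X189.16 Y13.66
G01 X105.09 Y191.38
G01 X117.45 Y227.68
M5
G00 X13.45 Y149.39
M3 S872
G01 X29.17 Y153.28 F1052
G01 X49.82 Y143.48
G01 X71.86 Y125.89
G01 X91.72 Y106.39
G01 X105.82 Y90.89
G01 X110.61 Y85.25
M5
G00 X83.93 Y131.69
M3 S689
G01 X82.73 Y217.66 F1854
G01 X149.20 Y272.20
G01 X233.28 Y254.24
G01 X271.66 Y177.30
G01 X235.44 Y99.33
G01 X151.89 Y79.03
G01 X83.93 Y131.69
M5
G00 X0.00 Y0.00

viewBox `0 0 307.64 282.23` with mm width/height → 1 unit = 1 mm. Flip: y_m = 282.23 − y_svg.

**Shape 1** — `<polyline>` open polyline, stroke `#ff0000` → cut (S872, F1052). Machine vertices: (42.36,98.35) → (183.60,54.10) → (250.08,124.59). Open path.

**Shape 2** — `<path>` cubic bezier, stroke `#ff0000` → cut (S872, F1052). Control points (SVG): P0=(181.07,204.66), P1=(157.41,177.07), P2=(21.30,213.22), P3=(48.57,229.90); sampled at t=k/6. Machine vertices: (181.07,77.57) → (161.15,86.44) → (130.14,87.00) → (95.72,81.55) → (65.54,72.42) → (47.27,61.91) → (48.57,52.33). Open path.

**Shape 3** — `<path>` closed polygon, stroke `#ff0000` → cut (S872, F1052). Machine vertices: (117.45,227.68) → (198.17,109.21) → (220.63,109.47) → (300.34,265.48) → (189.16,13.66) → (105.09,191.38) → (117.45,227.68). Closed: final G1 returns to the first vertex.

**Shape 4** — `<path>` cubic bezier, stroke `#ff0000` → cut (S872, F1052). Control points (SVG): P0=(13.45,132.84), P1=(37.56,107.46), P2=(112.72,199.51), P3=(110.61,196.98); sampled at t=k/6. Machine vertices: (13.45,149.39) → (29.17,153.28) → (49.82,143.48) → (71.86,125.89) → (91.72,106.39) → (105.82,90.89) → (110.61,85.25). Open path.

**Shape 5** — `<polygon>` regular polygon, stroke `#0000ff` → score (S689, F1854). Machine vertices: (83.93,131.69) → (82.73,217.66) → (149.20,272.20) → (233.28,254.24) → (271.66,177.30) → (235.44,99.33) → (151.89,79.03) → (83.93,131.69). Closed: final G1 returns to the first vertex.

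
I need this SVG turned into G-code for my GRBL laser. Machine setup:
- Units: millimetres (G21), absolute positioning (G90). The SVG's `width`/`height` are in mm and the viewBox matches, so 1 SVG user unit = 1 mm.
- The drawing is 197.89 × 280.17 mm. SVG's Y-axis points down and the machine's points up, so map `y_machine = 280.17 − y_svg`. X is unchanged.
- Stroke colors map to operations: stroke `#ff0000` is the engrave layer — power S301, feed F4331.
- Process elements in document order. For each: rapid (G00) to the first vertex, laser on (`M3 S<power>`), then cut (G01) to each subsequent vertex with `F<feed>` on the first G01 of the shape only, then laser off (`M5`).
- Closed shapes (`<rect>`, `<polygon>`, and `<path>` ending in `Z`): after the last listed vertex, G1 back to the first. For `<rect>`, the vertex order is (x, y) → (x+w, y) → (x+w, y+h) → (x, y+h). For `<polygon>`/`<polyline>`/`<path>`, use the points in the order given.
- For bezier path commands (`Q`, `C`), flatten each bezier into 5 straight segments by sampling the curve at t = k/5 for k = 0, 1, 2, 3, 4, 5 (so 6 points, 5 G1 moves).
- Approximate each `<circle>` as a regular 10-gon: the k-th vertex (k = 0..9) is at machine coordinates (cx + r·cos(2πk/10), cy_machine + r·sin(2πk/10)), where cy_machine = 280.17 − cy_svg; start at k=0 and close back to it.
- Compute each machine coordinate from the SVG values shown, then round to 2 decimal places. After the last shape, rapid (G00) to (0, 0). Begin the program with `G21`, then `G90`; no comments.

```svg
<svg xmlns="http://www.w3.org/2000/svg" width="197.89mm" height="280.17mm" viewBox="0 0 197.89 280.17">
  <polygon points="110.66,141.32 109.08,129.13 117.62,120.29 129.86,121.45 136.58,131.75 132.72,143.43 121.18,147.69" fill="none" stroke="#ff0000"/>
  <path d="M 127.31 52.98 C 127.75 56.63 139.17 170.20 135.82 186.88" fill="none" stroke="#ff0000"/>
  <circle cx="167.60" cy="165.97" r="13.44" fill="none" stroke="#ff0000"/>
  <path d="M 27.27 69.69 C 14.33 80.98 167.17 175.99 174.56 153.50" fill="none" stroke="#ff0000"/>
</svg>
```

viewBox `0 0 197.89 280.17` with mm width/height → 1 unit = 1 mm. Flip: y_m = 280.17 − y_svg.

**Shape 1** — `<polygon>` regular polygon, stroke `#ff0000` → engrave (S301, F4331). Machine vertices: (110.66,138.85) → (109.08,151.04) → (117.62,159.88) → (129.86,158.72) → (136.58,148.42) → (132.72,136.74) → (121.18,132.48) → (110.66,138.85). Closed: final G1 returns to the first vertex.

**Shape 2** — `<path>` cubic bezier, stroke `#ff0000` → engrave (S301, F4331). Control points (SVG): P0=(127.31,52.98), P1=(127.75,56.63), P2=(139.17,170.20), P3=(135.82,186.88); sampled at t=k/5. Machine vertices: (127.31,227.19) → (128.69,213.46) → (131.46,183.28) → (134.40,146.58) → (136.26,113.27) → (135.82,93.29). Open path.

**Shape 3** — `<circle>` circle, stroke `#ff0000` → engrave (S301, F4331). Machine vertices: (181.04,114.20) → (178.47,122.10) → (171.75,126.98) → (163.45,126.98) → (156.73,122.10) → (154.16,114.20) → (156.73,106.30) → (163.45,101.42) → (171.75,101.42) → (178.47,106.30) → (181.04,114.20). Closed: final G1 returns to the first vertex.

**Shape 4** — `<path>` cubic bezier, stroke `#ff0000` → engrave (S301, F4331). Control points (SVG): P0=(27.27,69.69), P1=(14.33,80.98), P2=(167.17,175.99), P3=(174.56,153.50); sampled at t=k/5. Machine vertices: (27.27,210.48) → (36.91,195.27) → (71.40,169.62) → (115.79,143.20) → (155.16,125.67) → (174.56,126.67). Open path.

G21
G90
G00 X110.66 Y138.85
M3 S301
G01 X109.08 Y151.04 F4331
G01 X117.62 Y159.88
G01 X129.86 Y158.72
G01 X136.58 Y148.42
G01 X132.72 Y136.74
G01 X121.18 Y132.48
G01 X110.66 Y138.85
M5
G00 X127.31 Y227.19
M3 S301
G01 X128.69 Y213.46 F4331
G01 X131.46 Y183.28
G01 X134.40 Y146.58
G01 X136.26 Y113.27
G01 X135.82 Y93.29
M5
G00 X181.04 Y114.20
M3 S301
G01 X178.47 Y122.10 F4331
G01 X171.75 Y126.98
G01 X163.45 Y126.98
G01 X156.73 Y122.10
G01 X154.16 Y114.20
G01 X156.73 Y106.30
G01 X163.45 Y101.42
G01 X171.75 Y101.42
G01 X178.47 Y106.30
G01 X181.04 Y114.20
M5
G00 X27.27 Y210.48
M3 S301
G01 X36.91 Y195.27 F4331
G01 X71.40 Y169.62
G01 X115.79 Y143.20
G01 X155.16 Y125.67
G01 X174.56 Y126.67
M5
G00 X0.00 Y0.00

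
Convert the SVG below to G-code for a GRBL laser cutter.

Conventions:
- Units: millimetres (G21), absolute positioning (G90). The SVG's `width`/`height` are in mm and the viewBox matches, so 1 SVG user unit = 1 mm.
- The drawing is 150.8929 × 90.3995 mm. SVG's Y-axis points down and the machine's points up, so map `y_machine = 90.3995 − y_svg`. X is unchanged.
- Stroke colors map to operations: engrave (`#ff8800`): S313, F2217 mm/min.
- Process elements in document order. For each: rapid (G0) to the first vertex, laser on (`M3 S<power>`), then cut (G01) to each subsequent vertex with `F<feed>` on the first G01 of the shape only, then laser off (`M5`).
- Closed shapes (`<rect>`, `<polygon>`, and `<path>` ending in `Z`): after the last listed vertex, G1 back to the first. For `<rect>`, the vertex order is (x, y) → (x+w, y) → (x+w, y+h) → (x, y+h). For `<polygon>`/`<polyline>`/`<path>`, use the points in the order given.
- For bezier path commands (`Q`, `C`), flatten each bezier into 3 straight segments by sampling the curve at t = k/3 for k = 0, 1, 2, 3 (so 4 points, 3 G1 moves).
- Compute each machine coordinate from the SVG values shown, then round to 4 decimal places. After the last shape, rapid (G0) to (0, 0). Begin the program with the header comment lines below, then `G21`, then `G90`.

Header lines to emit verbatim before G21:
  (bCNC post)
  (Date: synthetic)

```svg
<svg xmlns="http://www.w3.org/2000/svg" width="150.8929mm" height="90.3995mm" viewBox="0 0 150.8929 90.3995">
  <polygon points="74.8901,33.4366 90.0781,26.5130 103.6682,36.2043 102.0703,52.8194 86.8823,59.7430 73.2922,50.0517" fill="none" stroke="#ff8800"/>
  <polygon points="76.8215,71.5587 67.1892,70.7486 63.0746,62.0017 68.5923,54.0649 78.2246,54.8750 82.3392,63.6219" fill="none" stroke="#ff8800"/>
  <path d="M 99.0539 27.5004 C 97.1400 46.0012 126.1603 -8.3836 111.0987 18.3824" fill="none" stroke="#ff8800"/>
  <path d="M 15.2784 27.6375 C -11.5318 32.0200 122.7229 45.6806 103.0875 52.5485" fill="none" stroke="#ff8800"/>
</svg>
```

1 u = 1 mm; y_m = 90.3995 − y.

[1] `<polygon>` regular polygon, #ff8800→engrave S313 F2217: (74.8901,56.9629) → (90.0781,63.8865) → (103.6682,54.1952) → (102.0703,37.5801) → (86.8823,30.6565) → (73.2922,40.3478) → (74.8901,56.9629) (closed)

[2] `<polygon>` regular polygon, #ff8800→engrave S313 F2217: (76.8215,18.8408) → (67.1892,19.6509) → (63.0746,28.3978) → (68.5923,36.3346) → (78.2246,35.5245) → (82.3392,26.7776) → (76.8215,18.8408) (closed)

[3] `<path>` cubic bezier, #ff8800→engrave S313 F2217: (99.0539,62.8991) → (104.6730,62.9884) → (114.2447,77.4379) → (111.0987,72.0171)

[4] `<path>` cubic bezier, #ff8800→engrave S313 F2217: (15.2784,62.7620) → (30.4915,55.8820) → (83.0912,46.3879) → (103.0875,37.8510)

(bCNC post)
(Date: synthetic)
G21
G90
G0 X74.8901 Y56.9629
M3 S313
G01 X90.0781 Y63.8865 F2217
G01 X103.6682 Y54.1952
G01 X102.0703 Y37.5801
G01 X86.8823 Y30.6565
G01 X73.2922 Y40.3478
G01 X74.8901 Y56.9629
M5
G0 X76.8215 Y18.8408
M3 S313
G01 X67.1892 Y19.6509 F2217
G01 X63.0746 Y28.3978
G01 X68.5923 Y36.3346
G01 X78.2246 Y35.5245
G01 X82.3392 Y26.7776
G01 X76.8215 Y18.8408
M5
G0 X99.0539 Y62.8991
M3 S313
G01 X104.6730 Y62.9884 F2217
G01 X114.2447 Y77.4379
G01 X111.0987 Y72.0171
M5
G0 X15.2784 Y62.7620
M3 S313
G01 X30.4915 Y55.8820 F2217
G01 X83.0912 Y46.3879
G01 X103.0875 Y37.8510
M5
G0 X0.0000 Y0.0000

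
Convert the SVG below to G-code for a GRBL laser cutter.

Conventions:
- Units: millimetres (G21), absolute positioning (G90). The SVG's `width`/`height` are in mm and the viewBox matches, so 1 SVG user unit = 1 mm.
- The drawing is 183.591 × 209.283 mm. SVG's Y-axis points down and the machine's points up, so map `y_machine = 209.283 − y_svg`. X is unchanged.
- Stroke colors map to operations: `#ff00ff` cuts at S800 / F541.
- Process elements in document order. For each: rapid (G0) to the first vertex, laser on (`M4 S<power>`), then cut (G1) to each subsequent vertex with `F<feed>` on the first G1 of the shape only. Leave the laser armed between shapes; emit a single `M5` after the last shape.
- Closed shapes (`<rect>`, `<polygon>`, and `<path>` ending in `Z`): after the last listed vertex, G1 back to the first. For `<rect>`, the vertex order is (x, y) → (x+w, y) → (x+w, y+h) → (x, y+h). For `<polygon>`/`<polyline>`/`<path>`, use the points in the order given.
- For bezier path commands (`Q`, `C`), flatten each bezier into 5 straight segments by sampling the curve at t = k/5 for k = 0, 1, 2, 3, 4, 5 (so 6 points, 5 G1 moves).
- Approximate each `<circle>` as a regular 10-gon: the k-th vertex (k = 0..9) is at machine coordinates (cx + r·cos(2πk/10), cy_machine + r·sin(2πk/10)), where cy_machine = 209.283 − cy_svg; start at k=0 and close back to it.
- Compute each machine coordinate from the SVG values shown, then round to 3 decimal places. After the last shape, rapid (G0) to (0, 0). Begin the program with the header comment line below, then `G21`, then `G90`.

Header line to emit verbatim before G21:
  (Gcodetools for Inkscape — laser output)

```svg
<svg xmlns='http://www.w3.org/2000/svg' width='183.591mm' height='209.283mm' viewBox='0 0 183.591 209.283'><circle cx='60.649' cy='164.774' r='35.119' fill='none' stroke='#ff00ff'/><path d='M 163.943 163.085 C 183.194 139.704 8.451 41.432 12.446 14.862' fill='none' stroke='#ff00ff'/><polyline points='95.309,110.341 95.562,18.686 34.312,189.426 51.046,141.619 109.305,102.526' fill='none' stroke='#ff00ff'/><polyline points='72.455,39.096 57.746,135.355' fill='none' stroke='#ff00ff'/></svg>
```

1 u = 1 mm; y_m = 209.283 − y.

[1] `<circle>` circle, #ff00ff→cut S800 F541: (95.768,44.509) → (89.061,65.151) → (71.501,77.909) → (49.797,77.909) → (32.237,65.151) → (25.530,44.509) → (32.237,23.867) → (49.797,11.109) → (71.501,11.109) → (89.061,23.867) → (95.768,44.509) (closed)

[2] `<path>` cubic bezier, #ff00ff→cut S800 F541: (163.943,46.198) → (155.196,68.041) → (117.782,100.821) → (69.591,137.502) → (28.516,171.048) → (12.446,194.421)

[3] `<polyline>` open polyline, #ff00ff→cut S800 F541: (95.309,98.942) → (95.562,190.597) → (34.312,19.857) → (51.046,67.664) → (109.305,106.757)

[4] `<polyline>` line segment, #ff00ff→cut S800 F541: (72.455,170.187) → (57.746,73.928)

(Gcodetools for Inkscape — laser output)
G21
G90
G0 X95.768 Y44.509
M4 S800
G1 X89.061 Y65.151 F541
G1 X71.501 Y77.909
G1 X49.797 Y77.909
G1 X32.237 Y65.151
G1 X25.530 Y44.509
G1 X32.237 Y23.867
G1 X49.797 Y11.109
G1 X71.501 Y11.109
G1 X89.061 Y23.867
G1 X95.768 Y44.509
G0 X163.943 Y46.198
M4 S800
G1 X155.196 Y68.041 F541
G1 X117.782 Y100.821
G1 X69.591 Y137.502
G1 X28.516 Y171.048
G1 X12.446 Y194.421
G0 X95.309 Y98.942
M4 S800
G1 X95.562 Y190.597 F541
G1 X34.312 Y19.857
G1 X51.046 Y67.664
G1 X109.305 Y106.757
G0 X72.455 Y170.187
M4 S800
G1 X57.746 Y73.928 F541
M5
G0 X0.000 Y0.000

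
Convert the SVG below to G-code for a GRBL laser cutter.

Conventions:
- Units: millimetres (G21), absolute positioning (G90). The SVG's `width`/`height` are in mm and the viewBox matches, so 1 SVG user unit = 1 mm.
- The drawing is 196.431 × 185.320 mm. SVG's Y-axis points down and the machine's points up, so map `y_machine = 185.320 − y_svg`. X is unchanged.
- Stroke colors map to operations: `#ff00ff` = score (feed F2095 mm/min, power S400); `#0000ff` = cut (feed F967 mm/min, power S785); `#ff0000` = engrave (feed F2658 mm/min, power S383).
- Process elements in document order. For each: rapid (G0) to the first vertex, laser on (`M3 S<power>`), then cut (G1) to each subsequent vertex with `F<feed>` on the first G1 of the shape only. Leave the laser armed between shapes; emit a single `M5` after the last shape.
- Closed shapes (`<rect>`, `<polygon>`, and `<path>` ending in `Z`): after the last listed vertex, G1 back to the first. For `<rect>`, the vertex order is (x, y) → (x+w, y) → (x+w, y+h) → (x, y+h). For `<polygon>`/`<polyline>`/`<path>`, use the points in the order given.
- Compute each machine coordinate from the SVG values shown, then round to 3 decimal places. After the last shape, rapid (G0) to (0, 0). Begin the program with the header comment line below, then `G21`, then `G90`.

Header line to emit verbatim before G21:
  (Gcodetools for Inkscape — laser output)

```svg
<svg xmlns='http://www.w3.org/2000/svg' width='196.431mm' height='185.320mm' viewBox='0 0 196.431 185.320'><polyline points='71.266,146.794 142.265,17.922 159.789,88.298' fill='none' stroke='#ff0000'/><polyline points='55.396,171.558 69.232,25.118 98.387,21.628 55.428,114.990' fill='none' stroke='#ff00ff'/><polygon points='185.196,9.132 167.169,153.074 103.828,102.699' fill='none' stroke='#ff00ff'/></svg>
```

(Gcodetools for Inkscape — laser output)
G21
G90
G0 X71.266 Y38.526
M3 S383
G1 X142.265 Y167.398 F2658
G1 X159.789 Y97.022
G0 X55.396 Y13.762
M3 S400
G1 X69.232 Y160.202 F2095
G1 X98.387 Y163.692
G1 X55.428 Y70.330
G0 X185.196 Y176.188
M3 S400
G1 X167.169 Y32.246 F2095
G1 X103.828 Y82.621
G1 X185.196 Y176.188
M5
G0 X0.000 Y0.000

Since the viewBox matches the mm dimensions, user units are millimetres directly. The only transform is the Y-flip y_m = 185.320 − y_svg.

Shape 1 is a open polyline drawn with `<polyline>`. Its stroke #ff0000 means engrave at S383, F2658. After flipping Y the toolpath is (71.266,38.526) → (142.265,167.398) → (159.789,97.022).

Shape 2 is a open polyline drawn with `<polyline>`. Its stroke #ff00ff means score at S400, F2095. After flipping Y the toolpath is (55.396,13.762) → (69.232,160.202) → (98.387,163.692) → (55.428,70.330).

Shape 3 is a closed polygon drawn with `<polygon>`. Its stroke #ff00ff means score at S400, F2095. After flipping Y the toolpath is (185.196,176.188) → (167.169,32.246) → (103.828,82.621) → (185.196,176.188), returning to the start.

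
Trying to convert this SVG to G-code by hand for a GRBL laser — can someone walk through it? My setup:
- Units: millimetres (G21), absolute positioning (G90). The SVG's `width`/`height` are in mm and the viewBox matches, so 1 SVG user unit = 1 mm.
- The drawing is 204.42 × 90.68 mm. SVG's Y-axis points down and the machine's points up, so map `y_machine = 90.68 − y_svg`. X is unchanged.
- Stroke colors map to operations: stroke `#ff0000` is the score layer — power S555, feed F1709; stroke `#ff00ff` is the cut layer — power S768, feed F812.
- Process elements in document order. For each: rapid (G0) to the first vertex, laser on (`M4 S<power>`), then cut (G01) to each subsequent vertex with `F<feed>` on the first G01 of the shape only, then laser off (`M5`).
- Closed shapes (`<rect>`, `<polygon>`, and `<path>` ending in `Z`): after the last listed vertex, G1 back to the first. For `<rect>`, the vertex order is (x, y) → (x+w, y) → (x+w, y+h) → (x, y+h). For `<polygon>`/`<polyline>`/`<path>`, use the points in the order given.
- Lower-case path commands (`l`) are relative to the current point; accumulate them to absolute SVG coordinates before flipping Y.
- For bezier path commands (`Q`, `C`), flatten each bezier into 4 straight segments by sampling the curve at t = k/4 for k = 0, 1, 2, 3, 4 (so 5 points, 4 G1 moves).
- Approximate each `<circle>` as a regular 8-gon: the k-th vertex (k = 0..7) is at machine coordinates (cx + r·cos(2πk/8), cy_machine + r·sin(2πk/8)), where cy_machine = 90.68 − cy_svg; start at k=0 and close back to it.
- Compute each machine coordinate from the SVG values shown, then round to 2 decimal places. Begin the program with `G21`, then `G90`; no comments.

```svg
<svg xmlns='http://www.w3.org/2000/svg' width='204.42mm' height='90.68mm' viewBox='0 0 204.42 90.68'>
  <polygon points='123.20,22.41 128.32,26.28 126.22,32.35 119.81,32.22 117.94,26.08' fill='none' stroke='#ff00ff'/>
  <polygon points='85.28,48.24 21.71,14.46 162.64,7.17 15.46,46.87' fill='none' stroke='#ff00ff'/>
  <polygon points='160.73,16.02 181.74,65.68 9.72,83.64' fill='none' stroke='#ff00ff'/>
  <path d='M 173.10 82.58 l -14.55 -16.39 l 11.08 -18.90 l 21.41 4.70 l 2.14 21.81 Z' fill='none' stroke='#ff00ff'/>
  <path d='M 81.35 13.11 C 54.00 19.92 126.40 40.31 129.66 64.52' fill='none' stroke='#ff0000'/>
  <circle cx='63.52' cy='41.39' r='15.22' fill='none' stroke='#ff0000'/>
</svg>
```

G21
G90
G0 X123.20 Y68.27
M4 S768
G01 X128.32 Y64.40 F812
G01 X126.22 Y58.33
G01 X119.81 Y58.46
G01 X117.94 Y64.60
G01 X123.20 Y68.27
M5
G0 X85.28 Y42.44
M4 S768
G01 X21.71 Y76.22 F812
G01 X162.64 Y83.51
G01 X15.46 Y43.81
G01 X85.28 Y42.44
M5
G0 X160.73 Y74.66
M4 S768
G01 X181.74 Y25.00 F812
G01 X9.72 Y7.04
G01 X160.73 Y74.66
M5
G0 X173.10 Y8.10
M4 S768
G01 X158.55 Y24.49 F812
G01 X169.63 Y43.39
G01 X191.04 Y38.69
G01 X193.18 Y16.88
G01 X173.10 Y8.10
M5
G0 X81.35 Y77.57
M4 S555
G01 X76.90 Y70.07 F1709
G01 X94.03 Y58.39
G01 X116.89 Y43.45
G01 X129.66 Y26.16
M5
G0 X78.74 Y49.29
M4 S555
G01 X74.28 Y60.05 F1709
G01 X63.52 Y64.51
G01 X52.76 Y60.05
G01 X48.30 Y49.29
G01 X52.76 Y38.53
G01 X63.52 Y34.07
G01 X74.28 Y38.53
G01 X78.74 Y49.29
M5

Since the viewBox matches the mm dimensions, user units are millimetres directly. The only transform is the Y-flip y_m = 90.68 − y_svg.

Shape 1 is a regular polygon drawn with `<polygon>`. Its stroke #ff00ff means cut at S768, F812. After flipping Y the toolpath is (123.20,68.27) → (128.32,64.40) → (126.22,58.33) → (119.81,58.46) → (117.94,64.60) → (123.20,68.27), returning to the start.

Shape 2 is a closed polygon drawn with `<polygon>`. Its stroke #ff00ff means cut at S768, F812. After flipping Y the toolpath is (85.28,42.44) → (21.71,76.22) → (162.64,83.51) → (15.46,43.81) → (85.28,42.44), returning to the start.

Shape 3 is a closed polygon drawn with `<polygon>`. Its stroke #ff00ff means cut at S768, F812. After flipping Y the toolpath is (160.73,74.66) → (181.74,25.00) → (9.72,7.04) → (160.73,74.66), returning to the start.

Shape 4 is a regular polygon drawn with `<path>`. Its stroke #ff00ff means cut at S768, F812. After flipping Y the toolpath is (173.10,8.10) → (158.55,24.49) → (169.63,43.39) → (191.04,38.69) → (193.18,16.88) → (173.10,8.10), returning to the start.

Shape 5 is a cubic bezier drawn with `<path>`. Its stroke #ff0000 means score at S555, F1709. After flipping Y the toolpath is (81.35,77.57) → (76.90,70.07) → (94.03,58.39) → (116.89,43.45) → (129.66,26.16).

Shape 6 is a circle drawn with `<circle>`. Its stroke #ff0000 means score at S555, F1709. After flipping Y the toolpath is (78.74,49.29) → (74.28,60.05) → (63.52,64.51) → (52.76,60.05) → (48.30,49.29) → (52.76,38.53) → (63.52,34.07) → (74.28,38.53) → (78.74,49.29), returning to the start.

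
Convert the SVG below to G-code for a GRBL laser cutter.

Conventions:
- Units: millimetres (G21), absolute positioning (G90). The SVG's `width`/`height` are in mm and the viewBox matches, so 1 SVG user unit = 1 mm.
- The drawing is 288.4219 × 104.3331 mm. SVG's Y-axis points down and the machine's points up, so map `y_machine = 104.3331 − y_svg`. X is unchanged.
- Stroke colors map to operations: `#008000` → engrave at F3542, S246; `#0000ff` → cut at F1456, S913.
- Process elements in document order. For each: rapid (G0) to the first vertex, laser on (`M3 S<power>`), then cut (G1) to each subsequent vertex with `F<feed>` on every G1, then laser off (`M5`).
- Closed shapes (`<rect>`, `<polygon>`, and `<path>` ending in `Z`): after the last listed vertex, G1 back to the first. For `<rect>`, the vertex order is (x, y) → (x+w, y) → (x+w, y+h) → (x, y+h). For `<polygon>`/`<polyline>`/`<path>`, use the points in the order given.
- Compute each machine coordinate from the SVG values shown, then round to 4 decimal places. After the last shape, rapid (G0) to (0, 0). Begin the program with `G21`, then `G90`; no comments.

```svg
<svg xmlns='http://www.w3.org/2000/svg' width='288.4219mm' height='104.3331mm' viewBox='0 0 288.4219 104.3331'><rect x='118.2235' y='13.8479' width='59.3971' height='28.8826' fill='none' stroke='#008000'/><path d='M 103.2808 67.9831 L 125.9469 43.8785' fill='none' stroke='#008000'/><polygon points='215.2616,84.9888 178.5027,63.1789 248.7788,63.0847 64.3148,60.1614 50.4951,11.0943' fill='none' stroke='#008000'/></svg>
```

viewBox `0 0 288.4219 104.3331` with mm width/height → 1 unit = 1 mm. Flip: y_m = 104.3331 − y_svg.

**Shape 1** — `<rect>` rectangle, stroke `#008000` → engrave (S246, F3542). Machine vertices: (118.2235,90.4852) → (177.6206,90.4852) → (177.6206,61.6026) → (118.2235,61.6026) → (118.2235,90.4852). Closed: final G1 returns to the first vertex.

**Shape 2** — `<path>` line segment, stroke `#008000` → engrave (S246, F3542). Machine vertices: (103.2808,36.3500) → (125.9469,60.4546). Open path.

**Shape 3** — `<polygon>` closed polygon, stroke `#008000` → engrave (S246, F3542). Machine vertices: (215.2616,19.3443) → (178.5027,41.1542) → (248.7788,41.2484) → (64.3148,44.1717) → (50.4951,93.2388) → (215.2616,19.3443). Closed: final G1 returns to the first vertex.

G21
G90
G0 X118.2235 Y90.4852
M3 S246
G1 X177.6206 Y90.4852 F3542
G1 X177.6206 Y61.6026 F3542
G1 X118.2235 Y61.6026 F3542
G1 X118.2235 Y90.4852 F3542
M5
G0 X103.2808 Y36.3500
M3 S246
G1 X125.9469 Y60.4546 F3542
M5
G0 X215.2616 Y19.3443
M3 S246
G1 X178.5027 Y41.1542 F3542
G1 X248.7788 Y41.2484 F3542
G1 X64.3148 Y44.1717 F3542
G1 X50.4951 Y93.2388 F3542
G1 X215.2616 Y19.3443 F3542
M5
G0 X0.0000 Y0.0000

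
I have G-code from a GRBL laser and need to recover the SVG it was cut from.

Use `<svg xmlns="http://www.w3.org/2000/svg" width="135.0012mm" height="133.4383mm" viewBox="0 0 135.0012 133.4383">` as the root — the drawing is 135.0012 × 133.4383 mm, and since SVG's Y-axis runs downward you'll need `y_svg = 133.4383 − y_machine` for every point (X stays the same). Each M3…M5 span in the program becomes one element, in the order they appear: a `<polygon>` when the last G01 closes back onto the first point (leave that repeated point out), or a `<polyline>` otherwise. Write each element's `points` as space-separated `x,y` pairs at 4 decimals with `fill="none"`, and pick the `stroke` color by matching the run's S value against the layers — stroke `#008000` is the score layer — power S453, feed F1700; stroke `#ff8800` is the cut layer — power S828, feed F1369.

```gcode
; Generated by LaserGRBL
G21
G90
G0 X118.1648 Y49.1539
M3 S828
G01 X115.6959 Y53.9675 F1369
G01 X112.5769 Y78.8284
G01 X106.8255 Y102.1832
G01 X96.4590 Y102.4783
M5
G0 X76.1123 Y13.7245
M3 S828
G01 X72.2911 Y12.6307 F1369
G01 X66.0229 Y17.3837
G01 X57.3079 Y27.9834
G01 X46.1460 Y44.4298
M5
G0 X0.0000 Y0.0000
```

<svg xmlns="http://www.w3.org/2000/svg" width="135.0012mm" height="133.4383mm" viewBox="0 0 135.0012 133.4383">
  <polyline points="118.1648,84.2844 115.6959,79.4708 112.5769,54.6099 106.8255,31.2551 96.4590,30.9600" fill="none" stroke="#ff8800"/>
  <polyline points="76.1123,119.7138 72.2911,120.8076 66.0229,116.0546 57.3079,105.4549 46.1460,89.0085" fill="none" stroke="#ff8800"/>
</svg>

y_svg = 133.4383 − y_m. Every run uses S828, so all elements get stroke `#ff8800` (cut).

[1] open run; points: 118.1648,84.2844 115.6959,79.4708 112.5769,54.6099 106.8255,31.2551 96.4590,30.9600

[2] open run; points: 76.1123,119.7138 72.2911,120.8076 66.0229,116.0546 57.3079,105.4549 46.1460,89.0085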